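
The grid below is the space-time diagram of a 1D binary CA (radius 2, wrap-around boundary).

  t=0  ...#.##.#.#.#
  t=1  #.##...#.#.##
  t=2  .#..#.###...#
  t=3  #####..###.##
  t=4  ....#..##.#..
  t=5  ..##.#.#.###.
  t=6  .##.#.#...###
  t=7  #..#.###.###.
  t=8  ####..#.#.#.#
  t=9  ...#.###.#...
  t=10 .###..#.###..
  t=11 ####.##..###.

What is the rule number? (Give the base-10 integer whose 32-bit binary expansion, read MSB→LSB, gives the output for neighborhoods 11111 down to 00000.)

  nb #####: next=.  (t=3,i=0, bit31=0)
  nb ####.: next=.  (t=3,i=3, bit30=0)
  nb ###.#: next=.  (t=1,i=0, bit29=0)
  nb ###..: next=#  (t=2,i=8, bit28=1)
  nb ##.##: next=#  (t=1,i=1, bit27=1)
  nb ##.#.: next=#  (t=0,i=7, bit26=1)
  nb ##..#: next=.  (t=3,i=5, bit25=0)
  nb ##...: next=#  (t=1,i=4, bit24=1)
  nb #.###: next=.  (t=1,i=11, bit23=0)
  nb #.##.: next=.  (t=0,i=5, bit22=0)
  nb #.#.#: next=.  (t=0,i=8, bit21=0)
  nb #.#..: next=#  (t=0,i=12, bit20=1)
  nb #..##: next=.  (t=3,i=6, bit19=0)
  nb #..#.: next=#  (t=2,i=3, bit18=1)
  nb #...#: next=.  (t=0,i=1, bit17=0)
  nb #....: next=.  (t=4,i=12, bit16=0)
  nb .####: next=.  (t=3,i=12, bit15=0)
  nb .###.: next=#  (t=1,i=12, bit14=1)
  nb .##.#: next=.  (t=0,i=6, bit13=0)
  nb .##..: next=.  (t=1,i=3, bit12=0)
  nb .#.##: next=.  (t=0,i=4, bit11=0)
  nb .#.#.: next=#  (t=0,i=9, bit10=1)
  nb .#..#: next=#  (t=2,i=2, bit9=1)
  nb .#...: next=#  (t=0,i=0, bit8=1)
  nb ..###: next=#  (t=3,i=7, bit7=1)
  nb ..##.: next=#  (t=4,i=7, bit6=1)
  nb ..#.#: next=#  (t=0,i=3, bit5=1)
  nb ..#..: next=.  (t=4,i=4, bit4=0)
  nb ...##: next=#  (t=5,i=1, bit3=1)
  nb ...#.: next=#  (t=0,i=2, bit2=1)
  nb ....#: next=#  (t=4,i=2, bit1=1)
  nb .....: next=.  (t=4,i=0, bit0=0)
  bits 00011101000101000100011111101110 = 487868398

487868398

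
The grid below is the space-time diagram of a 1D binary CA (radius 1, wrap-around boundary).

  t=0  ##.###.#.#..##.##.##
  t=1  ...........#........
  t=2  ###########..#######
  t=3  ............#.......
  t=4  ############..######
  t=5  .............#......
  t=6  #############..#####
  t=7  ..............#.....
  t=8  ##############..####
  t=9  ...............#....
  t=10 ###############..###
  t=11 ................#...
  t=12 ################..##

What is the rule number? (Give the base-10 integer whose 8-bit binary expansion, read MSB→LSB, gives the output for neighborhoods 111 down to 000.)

  nb ###: next=.  (t=0,i=0, bit7=0)
  nb ##.: next=.  (t=0,i=1, bit6=0)
  nb #.#: next=.  (t=0,i=2, bit5=0)
  nb #..: next=.  (t=0,i=10, bit4=0)
  nb .##: next=.  (t=0,i=3, bit3=0)
  nb .#.: next=.  (t=0,i=7, bit2=0)
  nb ..#: next=#  (t=0,i=11, bit1=1)
  nb ...: next=#  (t=1,i=0, bit0=1)
  bits 00000011 = 3

3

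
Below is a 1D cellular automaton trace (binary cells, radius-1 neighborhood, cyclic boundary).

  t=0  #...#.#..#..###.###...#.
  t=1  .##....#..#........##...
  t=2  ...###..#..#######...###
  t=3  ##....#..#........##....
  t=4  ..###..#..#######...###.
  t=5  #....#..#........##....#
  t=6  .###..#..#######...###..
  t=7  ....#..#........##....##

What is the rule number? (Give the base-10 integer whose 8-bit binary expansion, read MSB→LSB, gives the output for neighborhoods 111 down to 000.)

17

  [7] ### => .  t=0,i=13
  [6] ##. => .  t=0,i=14
  [5] #.# => .  t=0,i=5
  [4] #.. => #  t=0,i=1
  [3] .## => .  t=0,i=12
  [2] .#. => .  t=0,i=0
  [1] ..# => .  t=0,i=3
  [0] ... => #  t=0,i=2
  bits 00010001 = 17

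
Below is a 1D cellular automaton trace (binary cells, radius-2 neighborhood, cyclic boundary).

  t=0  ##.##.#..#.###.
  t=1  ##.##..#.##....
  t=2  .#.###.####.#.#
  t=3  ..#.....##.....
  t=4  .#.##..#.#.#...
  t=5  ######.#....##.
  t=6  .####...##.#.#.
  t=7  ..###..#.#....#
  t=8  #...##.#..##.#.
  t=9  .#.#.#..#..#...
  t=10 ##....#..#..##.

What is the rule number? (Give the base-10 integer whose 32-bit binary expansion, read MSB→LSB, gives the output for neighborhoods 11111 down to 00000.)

  nb #####: next=#  (t=5,i=2, bit31=1)
  nb ####.: next=#  (t=2,i=9, bit30=1)
  nb ###.#: next=.  (t=0,i=13, bit29=0)
  nb ###..: next=#  (t=6,i=4, bit28=1)
  nb ##.##: next=.  (t=0,i=2, bit27=0)
  nb ##.#.: next=.  (t=0,i=5, bit26=0)
  nb ##..#: next=#  (t=1,i=5, bit25=1)
  nb ##...: next=.  (t=1,i=11, bit24=0)
  nb #.###: next=.  (t=0,i=11, bit23=0)
  nb #.##.: next=#  (t=0,i=0, bit22=1)
  nb #.#.#: next=.  (t=2,i=1, bit21=0)
  nb #.#..: next=.  (t=0,i=6, bit20=0)
  nb #..##: next=.  (t=6,i=0, bit19=0)
  nb #..#.: next=.  (t=0,i=8, bit18=0)
  nb #...#: next=.  (t=6,i=6, bit17=0)
  nb #....: next=#  (t=1,i=12, bit16=1)
  nb .####: next=#  (t=2,i=8, bit15=1)
  nb .###.: next=.  (t=0,i=12, bit14=0)
  nb .##.#: next=#  (t=0,i=1, bit13=1)
  nb .##..: next=#  (t=1,i=4, bit12=1)
  nb .#.##: next=#  (t=0,i=10, bit11=1)
  nb .#.#.: next=.  (t=2,i=0, bit10=0)
  nb .#..#: next=#  (t=0,i=7, bit9=1)
  nb .#...: next=#  (t=3,i=3, bit8=1)
  nb ..###: next=.  (t=6,i=1, bit7=0)
  nb ..##.: next=.  (t=1,i=0, bit6=0)
  nb ..#.#: next=#  (t=0,i=9, bit5=1)
  nb ..#..: next=.  (t=3,i=2, bit4=0)
  nb ...##: next=#  (t=1,i=14, bit3=1)
  nb ...#.: next=#  (t=3,i=1, bit2=1)
  nb ....#: next=.  (t=1,i=13, bit1=0)
  nb .....: next=.  (t=3,i=5, bit0=0)
  bits 11010010010000011011101100101100 = 3527523116

3527523116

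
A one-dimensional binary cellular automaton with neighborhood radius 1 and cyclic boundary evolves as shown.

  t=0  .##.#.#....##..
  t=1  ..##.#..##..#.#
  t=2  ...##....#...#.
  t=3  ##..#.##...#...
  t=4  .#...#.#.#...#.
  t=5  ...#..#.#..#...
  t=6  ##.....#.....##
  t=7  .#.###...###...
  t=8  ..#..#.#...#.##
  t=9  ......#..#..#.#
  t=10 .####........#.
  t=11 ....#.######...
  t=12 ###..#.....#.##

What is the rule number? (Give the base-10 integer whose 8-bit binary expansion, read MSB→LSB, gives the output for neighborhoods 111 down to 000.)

  ###|.  b7=0 t=6,i=0
  ##.|#  b6=1 t=0,i=2
  #.#|#  b5=1 t=0,i=3
  #..|.  b4=0 t=0,i=7
  .##|.  b3=0 t=0,i=1
  .#.|.  b2=0 t=0,i=4
  ..#|.  b1=0 t=0,i=0
  ...|#  b0=1 t=0,i=8
  bits 01100001 = 97

97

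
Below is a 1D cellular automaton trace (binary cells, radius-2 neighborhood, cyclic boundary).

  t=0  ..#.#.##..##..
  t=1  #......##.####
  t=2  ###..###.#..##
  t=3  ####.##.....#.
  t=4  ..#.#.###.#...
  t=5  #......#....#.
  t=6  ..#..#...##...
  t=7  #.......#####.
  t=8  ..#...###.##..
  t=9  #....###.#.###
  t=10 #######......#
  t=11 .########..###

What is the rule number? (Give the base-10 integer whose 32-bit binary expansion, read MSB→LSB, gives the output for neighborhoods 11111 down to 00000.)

3674296522

  #####|#  b31=1 t=1,i=12
  ####.|#  b30=1 t=1,i=13
  ###.#|.  b29=0 t=2,i=7
  ###..|#  b28=1 t=1,i=0
  ##.##|#  b27=1 t=1,i=9
  ##.#.|.  b26=0 t=2,i=8
  ##..#|#  b25=1 t=0,i=8
  ##...|#  b24=1 t=0,i=12
  #.###|.  b23=0 t=1,i=10
  #.##.|.  b22=0 t=0,i=6
  #.#.#|.  b21=0 t=0,i=4
  #.#..|.  b20=0 t=2,i=9
  #..##|.  b19=0 t=0,i=9
  #..#.|.  b18=0 t=6,i=4
  #...#|.  b17=0 t=6,i=7
  #....|#  b16=1 t=0,i=13
  .####|.  b15=0 t=1,i=11
  .###.|#  b14=1 t=2,i=6
  .##.#|.  b13=0 t=1,i=8
  .##..|#  b12=1 t=0,i=7
  .#.##|.  b11=0 t=0,i=5
  .#.#.|.  b10=0 t=0,i=3
  .#..#|.  b9=0 t=2,i=10
  .#...|.  b8=0 t=4,i=11
  ..###|#  b7=1 t=2,i=5
  ..##.|#  b6=1 t=0,i=10
  ..#.#|.  b5=0 t=0,i=2
  ..#..|.  b4=0 t=5,i=7
  ...##|#  b3=1 t=1,i=6
  ...#.|.  b2=0 t=0,i=1
  ....#|#  b1=1 t=0,i=0
  .....|.  b0=0 t=1,i=3
  bits 11011011000000010101000011001010 = 3674296522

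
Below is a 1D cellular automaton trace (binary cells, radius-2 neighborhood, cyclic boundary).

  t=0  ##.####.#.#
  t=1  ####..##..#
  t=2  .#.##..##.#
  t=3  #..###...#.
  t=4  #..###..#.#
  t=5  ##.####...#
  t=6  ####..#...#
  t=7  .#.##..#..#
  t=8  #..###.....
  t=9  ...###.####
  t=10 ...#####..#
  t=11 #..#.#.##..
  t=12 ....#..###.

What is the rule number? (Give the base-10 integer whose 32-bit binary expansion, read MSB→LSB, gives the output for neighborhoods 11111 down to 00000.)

3201389959

  nb #####: next=#  (t=1,i=1, bit31=1)
  nb ####.: next=.  (t=0,i=5, bit30=0)
  nb ###.#: next=#  (t=0,i=1, bit29=1)
  nb ###..: next=#  (t=1,i=3, bit28=1)
  nb ##.##: next=#  (t=0,i=2, bit27=1)
  nb ##.#.: next=#  (t=0,i=7, bit26=1)
  nb ##..#: next=#  (t=1,i=4, bit25=1)
  nb ##...: next=.  (t=3,i=6, bit24=0)
  nb #.###: next=#  (t=0,i=3, bit23=1)
  nb #.##.: next=#  (t=2,i=3, bit22=1)
  nb #.#.#: next=.  (t=0,i=8, bit21=0)
  nb #.#..: next=#  (t=3,i=0, bit20=1)
  nb #..##: next=.  (t=1,i=5, bit19=0)
  nb #..#.: next=.  (t=4,i=7, bit18=0)
  nb #...#: next=.  (t=3,i=7, bit17=0)
  nb #....: next=#  (t=8,i=7, bit16=1)
  nb .####: next=.  (t=0,i=4, bit15=0)
  nb .###.: next=#  (t=0,i=0, bit14=1)
  nb .##.#: next=.  (t=2,i=8, bit13=0)
  nb .##..: next=#  (t=1,i=7, bit12=1)
  nb .#.##: next=.  (t=0,i=9, bit11=0)
  nb .#.#.: next=#  (t=2,i=0, bit10=1)
  nb .#..#: next=.  (t=3,i=1, bit9=0)
  nb .#...: next=#  (t=6,i=7, bit8=1)
  nb ..###: next=#  (t=1,i=10, bit7=1)
  nb ..##.: next=.  (t=1,i=6, bit6=0)
  nb ..#.#: next=.  (t=3,i=9, bit5=0)
  nb ..#..: next=.  (t=6,i=6, bit4=0)
  nb ...##: next=.  (t=5,i=9, bit3=0)
  nb ...#.: next=#  (t=3,i=8, bit2=1)
  nb ....#: next=#  (t=8,i=9, bit1=1)
  nb .....: next=#  (t=8,i=8, bit0=1)
  bits 10111110110100010101010110000111 = 3201389959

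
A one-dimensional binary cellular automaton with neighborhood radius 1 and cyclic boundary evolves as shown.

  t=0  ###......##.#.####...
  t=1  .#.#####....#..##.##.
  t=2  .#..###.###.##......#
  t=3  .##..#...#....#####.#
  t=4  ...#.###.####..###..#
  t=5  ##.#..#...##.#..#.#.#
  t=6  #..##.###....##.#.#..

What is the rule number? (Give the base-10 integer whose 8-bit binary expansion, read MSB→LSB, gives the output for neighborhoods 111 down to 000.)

149

  ###|#  b7=1 t=0,i=1
  ##.|.  b6=0 t=0,i=2
  #.#|.  b5=0 t=0,i=11
  #..|#  b4=1 t=0,i=3
  .##|.  b3=0 t=0,i=0
  .#.|#  b2=1 t=0,i=12
  ..#|.  b1=0 t=0,i=8
  ...|#  b0=1 t=0,i=4
  bits 10010101 = 149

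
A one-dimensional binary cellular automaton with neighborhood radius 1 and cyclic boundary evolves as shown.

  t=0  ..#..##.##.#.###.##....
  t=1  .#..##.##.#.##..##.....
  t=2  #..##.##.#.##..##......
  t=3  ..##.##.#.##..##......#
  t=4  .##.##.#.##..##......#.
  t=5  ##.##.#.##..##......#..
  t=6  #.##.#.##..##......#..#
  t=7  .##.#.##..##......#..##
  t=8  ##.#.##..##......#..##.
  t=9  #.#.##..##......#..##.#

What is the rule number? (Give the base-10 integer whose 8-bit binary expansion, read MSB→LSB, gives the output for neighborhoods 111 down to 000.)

  ### -> .   bit 7 = 0  t=0,i=14
  ##. -> .   bit 6 = 0  t=0,i=6
  #.# -> #   bit 5 = 1  t=0,i=7
  #.. -> .   bit 4 = 0  t=0,i=3
  .## -> #   bit 3 = 1  t=0,i=5
  .#. -> .   bit 2 = 0  t=0,i=2
  ..# -> #   bit 1 = 1  t=0,i=1
  ... -> .   bit 0 = 0  t=0,i=0
  bits 00101010 = 42

42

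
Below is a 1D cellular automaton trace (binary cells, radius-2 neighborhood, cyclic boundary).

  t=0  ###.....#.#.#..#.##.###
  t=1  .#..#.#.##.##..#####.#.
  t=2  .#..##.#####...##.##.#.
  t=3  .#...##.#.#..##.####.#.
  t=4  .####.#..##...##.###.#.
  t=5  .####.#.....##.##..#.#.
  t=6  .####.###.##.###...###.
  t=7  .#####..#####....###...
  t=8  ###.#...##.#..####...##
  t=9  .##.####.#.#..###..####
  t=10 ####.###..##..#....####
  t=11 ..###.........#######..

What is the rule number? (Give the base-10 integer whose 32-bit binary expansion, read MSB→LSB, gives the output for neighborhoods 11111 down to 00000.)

1750314426

  nb #####: next=.  (t=0,i=0, bit31=0)
  nb ####.: next=#  (t=0,i=1, bit30=1)
  nb ###.#: next=#  (t=1,i=19, bit29=1)
  nb ###..: next=.  (t=0,i=2, bit28=0)
  nb ##.##: next=#  (t=0,i=19, bit27=1)
  nb ##.#.: next=.  (t=1,i=20, bit26=0)
  nb ##..#: next=.  (t=1,i=13, bit25=0)
  nb ##...: next=.  (t=0,i=3, bit24=0)
  nb #.###: next=.  (t=0,i=20, bit23=0)
  nb #.##.: next=#  (t=0,i=17, bit22=1)
  nb #.#.#: next=.  (t=0,i=10, bit21=0)
  nb #.#..: next=#  (t=0,i=12, bit20=1)
  nb #..##: next=.  (t=1,i=14, bit19=0)
  nb #..#.: next=.  (t=0,i=14, bit18=0)
  nb #...#: next=#  (t=2,i=13, bit17=1)
  nb #....: next=#  (t=0,i=4, bit16=1)
  nb .####: next=#  (t=0,i=21, bit15=1)
  nb .###.: next=.  (t=4,i=18, bit14=0)
  nb .##.#: next=#  (t=0,i=18, bit13=1)
  nb .##..: next=.  (t=1,i=12, bit12=0)
  nb .#.##: next=#  (t=0,i=16, bit11=1)
  nb .#.#.: next=#  (t=0,i=9, bit10=1)
  nb .#..#: next=.  (t=0,i=13, bit9=0)
  nb .#...: next=#  (t=3,i=2, bit8=1)
  nb ..###: next=#  (t=1,i=15, bit7=1)
  nb ..##.: next=.  (t=2,i=4, bit6=0)
  nb ..#.#: next=#  (t=0,i=8, bit5=1)
  nb ..#..: next=#  (t=1,i=1, bit4=1)
  nb ...##: next=#  (t=2,i=14, bit3=1)
  nb ...#.: next=.  (t=0,i=7, bit2=0)
  nb ....#: next=#  (t=0,i=6, bit1=1)
  nb .....: next=.  (t=0,i=5, bit0=0)
  bits 01101000010100111010110110111010 = 1750314426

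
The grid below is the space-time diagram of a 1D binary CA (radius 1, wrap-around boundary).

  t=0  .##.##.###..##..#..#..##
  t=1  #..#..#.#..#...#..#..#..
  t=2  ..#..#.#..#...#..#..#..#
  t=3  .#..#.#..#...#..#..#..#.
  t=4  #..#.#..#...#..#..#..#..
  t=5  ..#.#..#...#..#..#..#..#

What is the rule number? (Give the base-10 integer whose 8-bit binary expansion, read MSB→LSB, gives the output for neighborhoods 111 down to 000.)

  nb ###: next=#  (t=0,i=8, bit7=1)
  nb ##.: next=.  (t=0,i=2, bit6=0)
  nb #.#: next=#  (t=0,i=0, bit5=1)
  nb #..: next=.  (t=0,i=10, bit4=0)
  nb .##: next=.  (t=0,i=1, bit3=0)
  nb .#.: next=.  (t=0,i=16, bit2=0)
  nb ..#: next=#  (t=0,i=11, bit1=1)
  nb ...: next=.  (t=1,i=13, bit0=0)
  bits 10100010 = 162

162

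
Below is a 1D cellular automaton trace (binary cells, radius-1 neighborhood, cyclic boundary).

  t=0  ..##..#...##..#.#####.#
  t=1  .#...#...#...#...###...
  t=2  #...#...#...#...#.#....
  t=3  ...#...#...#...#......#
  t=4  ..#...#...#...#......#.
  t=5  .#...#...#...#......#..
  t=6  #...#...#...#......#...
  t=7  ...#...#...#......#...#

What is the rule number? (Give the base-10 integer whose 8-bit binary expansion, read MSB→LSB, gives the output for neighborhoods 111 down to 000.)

  ### -> #   bit 7 = 1  t=0,i=17
  ##. -> .   bit 6 = 0  t=0,i=3
  #.# -> .   bit 5 = 0  t=0,i=15
  #.. -> .   bit 4 = 0  t=0,i=0
  .## -> .   bit 3 = 0  t=0,i=2
  .#. -> .   bit 2 = 0  t=0,i=6
  ..# -> #   bit 1 = 1  t=0,i=1
  ... -> .   bit 0 = 0  t=0,i=8
  bits 10000010 = 130

130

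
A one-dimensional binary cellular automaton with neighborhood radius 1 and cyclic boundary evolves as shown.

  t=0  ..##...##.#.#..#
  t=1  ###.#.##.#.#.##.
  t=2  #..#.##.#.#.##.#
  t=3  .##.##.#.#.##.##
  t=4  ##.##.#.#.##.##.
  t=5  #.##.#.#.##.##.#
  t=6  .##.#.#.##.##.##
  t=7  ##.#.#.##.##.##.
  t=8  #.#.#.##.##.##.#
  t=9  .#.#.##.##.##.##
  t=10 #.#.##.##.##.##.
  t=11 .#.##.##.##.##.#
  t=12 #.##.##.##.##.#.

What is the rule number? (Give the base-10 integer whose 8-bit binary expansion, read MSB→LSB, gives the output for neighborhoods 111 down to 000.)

58

  ###|.  b7=0 t=1,i=1
  ##.|.  b6=0 t=0,i=3
  #.#|#  b5=1 t=0,i=9
  #..|#  b4=1 t=0,i=0
  .##|#  b3=1 t=0,i=2
  .#.|.  b2=0 t=0,i=10
  ..#|#  b1=1 t=0,i=1
  ...|.  b0=0 t=0,i=5
  bits 00111010 = 58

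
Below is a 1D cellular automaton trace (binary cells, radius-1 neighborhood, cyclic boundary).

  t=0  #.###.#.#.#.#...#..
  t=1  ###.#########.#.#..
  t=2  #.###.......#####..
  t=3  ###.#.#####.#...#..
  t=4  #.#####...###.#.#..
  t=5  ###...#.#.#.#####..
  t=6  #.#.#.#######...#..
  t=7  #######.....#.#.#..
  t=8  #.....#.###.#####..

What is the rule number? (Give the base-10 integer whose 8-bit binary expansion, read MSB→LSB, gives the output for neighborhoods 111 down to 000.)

109

  ### -> .   bit 7 = 0  t=0,i=3
  ##. -> #   bit 6 = 1  t=0,i=4
  #.# -> #   bit 5 = 1  t=0,i=1
  #.. -> .   bit 4 = 0  t=0,i=13
  .## -> #   bit 3 = 1  t=0,i=2
  .#. -> #   bit 2 = 1  t=0,i=0
  ..# -> .   bit 1 = 0  t=0,i=15
  ... -> #   bit 0 = 1  t=0,i=14
  bits 01101101 = 109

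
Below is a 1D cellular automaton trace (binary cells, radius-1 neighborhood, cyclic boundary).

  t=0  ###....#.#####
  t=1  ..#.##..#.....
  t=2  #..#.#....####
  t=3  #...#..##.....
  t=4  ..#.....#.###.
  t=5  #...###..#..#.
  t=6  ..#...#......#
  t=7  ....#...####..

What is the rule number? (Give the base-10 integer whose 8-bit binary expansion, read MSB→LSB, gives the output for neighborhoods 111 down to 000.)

  nb ###: next=.  (t=0,i=0, bit7=0)
  nb ##.: next=#  (t=0,i=2, bit6=1)
  nb #.#: next=#  (t=0,i=8, bit5=1)
  nb #..: next=.  (t=0,i=3, bit4=0)
  nb .##: next=.  (t=0,i=9, bit3=0)
  nb .#.: next=.  (t=0,i=7, bit2=0)
  nb ..#: next=.  (t=0,i=6, bit1=0)
  nb ...: next=#  (t=0,i=4, bit0=1)
  bits 01100001 = 97

97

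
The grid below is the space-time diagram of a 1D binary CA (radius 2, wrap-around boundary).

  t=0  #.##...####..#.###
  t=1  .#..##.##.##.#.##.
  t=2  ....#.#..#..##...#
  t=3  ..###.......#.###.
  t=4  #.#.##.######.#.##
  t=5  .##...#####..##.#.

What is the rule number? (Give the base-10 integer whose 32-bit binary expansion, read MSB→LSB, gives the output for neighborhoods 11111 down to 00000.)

  #####|#  b31=1 t=4,i=9
  ####.|.  b30=0 t=0,i=9
  ###.#|.  b29=0 t=0,i=0
  ###..|#  b28=1 t=0,i=10
  ##.##|#  b27=1 t=0,i=1
  ##.#.|#  b26=1 t=1,i=12
  ##..#|#  b25=1 t=0,i=11
  ##...|#  b24=1 t=0,i=4
  #.###|#  b23=1 t=0,i=15
  #.##.|.  b22=0 t=0,i=2
  #.#.#|#  b21=1 t=1,i=13
  #.#..|.  b20=0 t=2,i=6
  #..##|.  b19=0 t=1,i=3
  #..#.|.  b18=0 t=0,i=12
  #...#|#  b17=1 t=0,i=5
  #....|.  b16=0 t=2,i=1
  .####|#  b15=1 t=0,i=8
  .###.|.  b14=0 t=3,i=3
  .##.#|.  b13=0 t=1,i=5
  .##..|.  b12=0 t=0,i=3
  .#.##|.  b11=0 t=0,i=14
  .#.#.|.  b10=0 t=2,i=5
  .#..#|.  b9=0 t=1,i=2
  .#...|.  b8=0 t=2,i=0
  ..###|#  b7=1 t=0,i=7
  ..##.|#  b6=1 t=1,i=4
  ..#.#|#  b5=1 t=0,i=13
  ..#..|.  b4=0 t=1,i=1
  ...##|.  b3=0 t=0,i=6
  ...#.|#  b2=1 t=2,i=3
  ....#|#  b1=1 t=2,i=2
  .....|#  b0=1 t=3,i=7
  bits 10011111101000101000000011100111 = 2678227175

2678227175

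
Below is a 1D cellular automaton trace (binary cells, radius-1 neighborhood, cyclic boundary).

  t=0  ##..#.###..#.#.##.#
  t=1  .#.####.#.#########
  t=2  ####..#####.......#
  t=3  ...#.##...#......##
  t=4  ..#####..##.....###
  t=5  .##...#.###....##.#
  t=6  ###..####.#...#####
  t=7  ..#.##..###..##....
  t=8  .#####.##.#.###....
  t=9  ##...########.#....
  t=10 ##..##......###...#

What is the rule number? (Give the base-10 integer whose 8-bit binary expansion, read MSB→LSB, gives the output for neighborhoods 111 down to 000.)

  [7] ### => .  t=0,i=0
  [6] ##. => #  t=0,i=1
  [5] #.# => #  t=0,i=5
  [4] #.. => .  t=0,i=2
  [3] .## => #  t=0,i=6
  [2] .#. => #  t=0,i=4
  [1] ..# => #  t=0,i=3
  [0] ... => .  t=2,i=12
  bits 01101110 = 110

110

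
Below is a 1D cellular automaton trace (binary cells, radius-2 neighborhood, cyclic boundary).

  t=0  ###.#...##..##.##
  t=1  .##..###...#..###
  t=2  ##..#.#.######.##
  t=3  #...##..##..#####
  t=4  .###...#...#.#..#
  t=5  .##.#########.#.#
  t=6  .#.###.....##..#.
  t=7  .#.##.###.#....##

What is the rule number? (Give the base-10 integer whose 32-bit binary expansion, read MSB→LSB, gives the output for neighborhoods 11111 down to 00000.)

  [31] ##### => .  t=0,i=0
  [30] ####. => #  t=0,i=1
  [29] ###.# => #  t=0,i=2
  [28] ###.. => .  t=1,i=7
  [27] ##.## => #  t=0,i=14
  [26] ##.#. => .  t=0,i=3
  [25] ##..# => .  t=0,i=10
  [24] ##... => #  t=1,i=8
  [23] #.### => #  t=0,i=15
  [22] #.##. => #  t=1,i=1
  [21] #.#.# => .  t=2,i=6
  [20] #.#.. => .  t=0,i=4
  [19] #..## => #  t=0,i=11
  [18] #..#. => .  t=2,i=3
  [17] #...# => #  t=0,i=6
  [16] #.... => #  t=6,i=7
  [15] .#### => #  t=0,i=16
  [14] .###. => #  t=1,i=6
  [13] .##.# => .  t=0,i=13
  [12] .##.. => .  t=0,i=9
  [11] .#.## => .  t=2,i=7
  [10] .#.#. => #  t=2,i=5
  [9] .#..# => #  t=1,i=12
  [8] .#... => #  t=0,i=5
  [7] ..### => .  t=1,i=5
  [6] ..##. => .  t=0,i=8
  [5] ..#.# => #  t=2,i=4
  [4] ..#.. => #  t=1,i=11
  [3] ...## => #  t=0,i=7
  [2] ...#. => #  t=1,i=10
  [1] ....# => .  t=6,i=9
  [0] ..... => #  t=6,i=8
  bits 01101001110010111100011100111101 = 1774962493

1774962493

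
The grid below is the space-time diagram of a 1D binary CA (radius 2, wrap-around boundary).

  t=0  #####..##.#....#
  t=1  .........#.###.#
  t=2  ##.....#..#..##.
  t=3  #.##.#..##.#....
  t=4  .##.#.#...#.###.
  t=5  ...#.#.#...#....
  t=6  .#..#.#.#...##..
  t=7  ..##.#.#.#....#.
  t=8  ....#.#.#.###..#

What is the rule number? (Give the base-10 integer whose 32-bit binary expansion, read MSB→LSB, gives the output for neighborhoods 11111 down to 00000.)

625282946

  nb #####: next=.  (t=0,i=1, bit31=0)
  nb ####.: next=.  (t=0,i=3, bit30=0)
  nb ###.#: next=#  (t=1,i=13, bit29=1)
  nb ###..: next=.  (t=0,i=4, bit28=0)
  nb ##.##: next=.  (t=2,i=15, bit27=0)
  nb ##.#.: next=#  (t=0,i=9, bit26=1)
  nb ##..#: next=.  (t=0,i=5, bit25=0)
  nb ##...: next=#  (t=2,i=2, bit24=1)
  nb #.###: next=.  (t=1,i=11, bit23=0)
  nb #.##.: next=#  (t=2,i=0, bit22=1)
  nb #.#.#: next=.  (t=4,i=4, bit21=0)
  nb #.#..: next=.  (t=0,i=10, bit20=0)
  nb #..##: next=.  (t=0,i=6, bit19=0)
  nb #..#.: next=#  (t=2,i=9, bit18=1)
  nb #...#: next=.  (t=4,i=8, bit17=0)
  nb #....: next=#  (t=0,i=12, bit16=1)
  nb .####: next=.  (t=0,i=0, bit15=0)
  nb .###.: next=.  (t=1,i=12, bit14=0)
  nb .##.#: next=.  (t=0,i=8, bit13=0)
  nb .##..: next=.  (t=2,i=1, bit12=0)
  nb .#.##: next=#  (t=1,i=10, bit11=1)
  nb .#.#.: next=#  (t=4,i=5, bit10=1)
  nb .#..#: next=#  (t=2,i=8, bit9=1)
  nb .#...: next=#  (t=0,i=11, bit8=1)
  nb ..###: next=#  (t=0,i=15, bit7=1)
  nb ..##.: next=.  (t=0,i=7, bit6=0)
  nb ..#.#: next=.  (t=1,i=9, bit5=0)
  nb ..#..: next=.  (t=2,i=7, bit4=0)
  nb ...##: next=.  (t=0,i=14, bit3=0)
  nb ...#.: next=.  (t=1,i=8, bit2=0)
  nb ....#: next=#  (t=0,i=13, bit1=1)
  nb .....: next=.  (t=1,i=2, bit0=0)
  bits 00100101010001010000111110000010 = 625282946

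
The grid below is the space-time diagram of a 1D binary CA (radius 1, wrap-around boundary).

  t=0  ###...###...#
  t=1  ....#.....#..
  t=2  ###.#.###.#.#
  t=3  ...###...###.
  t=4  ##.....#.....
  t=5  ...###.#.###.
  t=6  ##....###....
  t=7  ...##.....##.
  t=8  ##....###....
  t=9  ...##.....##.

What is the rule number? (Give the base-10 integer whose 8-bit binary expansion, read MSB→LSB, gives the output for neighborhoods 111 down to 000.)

  [7] ### => .  t=0,i=0
  [6] ##. => .  t=0,i=2
  [5] #.# => #  t=2,i=3
  [4] #.. => .  t=0,i=3
  [3] .## => .  t=0,i=6
  [2] .#. => #  t=1,i=4
  [1] ..# => .  t=0,i=5
  [0] ... => #  t=0,i=4
  bits 00100101 = 37

37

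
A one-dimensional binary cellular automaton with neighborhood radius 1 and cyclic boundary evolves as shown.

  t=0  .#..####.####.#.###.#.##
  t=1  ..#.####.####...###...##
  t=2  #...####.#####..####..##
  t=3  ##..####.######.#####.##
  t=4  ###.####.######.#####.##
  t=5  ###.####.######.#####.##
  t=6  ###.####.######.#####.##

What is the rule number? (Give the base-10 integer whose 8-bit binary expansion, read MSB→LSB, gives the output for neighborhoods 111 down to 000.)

216

  ### -> #   bit 7 = 1  t=0,i=5
  ##. -> #   bit 6 = 1  t=0,i=7
  #.# -> .   bit 5 = 0  t=0,i=0
  #.. -> #   bit 4 = 1  t=0,i=2
  .## -> #   bit 3 = 1  t=0,i=4
  .#. -> .   bit 2 = 0  t=0,i=1
  ..# -> .   bit 1 = 0  t=0,i=3
  ... -> .   bit 0 = 0  t=1,i=14
  bits 11011000 = 216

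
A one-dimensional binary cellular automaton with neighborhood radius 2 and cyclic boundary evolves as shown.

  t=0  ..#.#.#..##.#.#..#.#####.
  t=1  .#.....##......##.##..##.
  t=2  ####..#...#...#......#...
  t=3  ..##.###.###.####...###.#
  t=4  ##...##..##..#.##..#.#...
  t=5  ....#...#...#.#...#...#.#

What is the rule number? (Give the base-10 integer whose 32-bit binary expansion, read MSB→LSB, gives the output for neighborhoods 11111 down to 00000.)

1351437084

  ##### -> .   bit 31 = 0  t=0,i=21
  ####. -> #   bit 30 = 1  t=0,i=22
  ###.# -> .   bit 29 = 0  t=3,i=7
  ###.. -> #   bit 28 = 1  t=0,i=23
  ##.## -> .   bit 27 = 0  t=1,i=17
  ##.#. -> .   bit 26 = 0  t=0,i=11
  ##..# -> .   bit 25 = 0  t=1,i=20
  ##... -> .   bit 24 = 0  t=0,i=24
  #.### -> #   bit 23 = 1  t=0,i=19
  #.##. -> .   bit 22 = 0  t=1,i=18
  #.#.# -> .   bit 21 = 0  t=0,i=4
  #.#.. -> .   bit 20 = 0  t=0,i=6
  #..## -> #   bit 19 = 1  t=0,i=8
  #..#. -> #   bit 18 = 1  t=0,i=16
  #...# -> .   bit 17 = 0  t=0,i=0
  #.... -> #   bit 16 = 1  t=1,i=3
  .#### -> .   bit 15 = 0  t=0,i=20
  .###. -> #   bit 14 = 1  t=3,i=6
  .##.# -> .   bit 13 = 0  t=0,i=10
  .##.. -> .   bit 12 = 0  t=1,i=8
  .#.## -> #   bit 11 = 1  t=0,i=18
  .#.#. -> .   bit 10 = 0  t=0,i=3
  .#..# -> #   bit 9 = 1  t=0,i=7
  .#... -> #   bit 8 = 1  t=1,i=2
  ..### -> .   bit 7 = 0  t=2,i=0
  ..##. -> .   bit 6 = 0  t=0,i=9
  ..#.# -> .   bit 5 = 0  t=0,i=2
  ..#.. -> #   bit 4 = 1  t=1,i=1
  ...## -> #   bit 3 = 1  t=1,i=6
  ...#. -> #   bit 2 = 1  t=0,i=1
  ....# -> .   bit 1 = 0  t=1,i=5
  ..... -> .   bit 0 = 0  t=1,i=4
  bits 01010000100011010100101100011100 = 1351437084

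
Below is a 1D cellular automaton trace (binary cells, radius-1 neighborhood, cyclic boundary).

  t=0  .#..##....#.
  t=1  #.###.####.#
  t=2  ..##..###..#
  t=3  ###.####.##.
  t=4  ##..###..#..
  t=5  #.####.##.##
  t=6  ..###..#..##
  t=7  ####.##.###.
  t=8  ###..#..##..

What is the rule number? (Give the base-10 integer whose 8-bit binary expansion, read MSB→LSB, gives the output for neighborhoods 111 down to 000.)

155

  nb ###: next=#  (t=1,i=3, bit7=1)
  nb ##.: next=.  (t=0,i=5, bit6=0)
  nb #.#: next=.  (t=1,i=1, bit5=0)
  nb #..: next=#  (t=0,i=2, bit4=1)
  nb .##: next=#  (t=0,i=4, bit3=1)
  nb .#.: next=.  (t=0,i=1, bit2=0)
  nb ..#: next=#  (t=0,i=0, bit1=1)
  nb ...: next=#  (t=0,i=7, bit0=1)
  bits 10011011 = 155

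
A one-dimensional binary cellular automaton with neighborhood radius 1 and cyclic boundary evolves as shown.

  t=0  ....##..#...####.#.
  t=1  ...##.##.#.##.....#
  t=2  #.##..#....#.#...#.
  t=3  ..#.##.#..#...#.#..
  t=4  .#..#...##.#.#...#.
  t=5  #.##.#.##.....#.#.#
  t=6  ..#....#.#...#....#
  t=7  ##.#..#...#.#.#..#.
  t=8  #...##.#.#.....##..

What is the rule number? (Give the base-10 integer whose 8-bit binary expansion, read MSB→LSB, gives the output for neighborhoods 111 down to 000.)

26

  [7] ### => .  t=0,i=13
  [6] ##. => .  t=0,i=5
  [5] #.# => .  t=0,i=16
  [4] #.. => #  t=0,i=6
  [3] .## => #  t=0,i=4
  [2] .#. => .  t=0,i=8
  [1] ..# => #  t=0,i=3
  [0] ... => .  t=0,i=0
  bits 00011010 = 26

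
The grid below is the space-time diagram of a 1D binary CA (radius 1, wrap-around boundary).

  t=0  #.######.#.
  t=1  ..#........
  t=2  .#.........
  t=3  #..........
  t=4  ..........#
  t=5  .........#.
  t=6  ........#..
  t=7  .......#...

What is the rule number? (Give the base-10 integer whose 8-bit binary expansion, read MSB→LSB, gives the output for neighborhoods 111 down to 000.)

10

  ### -> .   bit 7 = 0  t=0,i=3
  ##. -> .   bit 6 = 0  t=0,i=7
  #.# -> .   bit 5 = 0  t=0,i=1
  #.. -> .   bit 4 = 0  t=1,i=3
  .## -> #   bit 3 = 1  t=0,i=2
  .#. -> .   bit 2 = 0  t=0,i=0
  ..# -> #   bit 1 = 1  t=1,i=1
  ... -> .   bit 0 = 0  t=1,i=0
  bits 00001010 = 10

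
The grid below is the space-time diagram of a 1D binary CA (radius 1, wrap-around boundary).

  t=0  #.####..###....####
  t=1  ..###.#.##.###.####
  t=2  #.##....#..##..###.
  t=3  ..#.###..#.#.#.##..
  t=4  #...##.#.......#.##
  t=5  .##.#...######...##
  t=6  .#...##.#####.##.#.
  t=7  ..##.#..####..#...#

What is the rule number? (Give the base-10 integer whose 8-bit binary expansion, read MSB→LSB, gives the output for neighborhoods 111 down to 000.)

  nb ###: next=#  (t=0,i=3, bit7=1)
  nb ##.: next=.  (t=0,i=0, bit6=0)
  nb #.#: next=.  (t=0,i=1, bit5=0)
  nb #..: next=#  (t=0,i=6, bit4=1)
  nb .##: next=#  (t=0,i=2, bit3=1)
  nb .#.: next=.  (t=1,i=6, bit2=0)
  nb ..#: next=.  (t=0,i=7, bit1=0)
  nb ...: next=#  (t=0,i=12, bit0=1)
  bits 10011001 = 153

153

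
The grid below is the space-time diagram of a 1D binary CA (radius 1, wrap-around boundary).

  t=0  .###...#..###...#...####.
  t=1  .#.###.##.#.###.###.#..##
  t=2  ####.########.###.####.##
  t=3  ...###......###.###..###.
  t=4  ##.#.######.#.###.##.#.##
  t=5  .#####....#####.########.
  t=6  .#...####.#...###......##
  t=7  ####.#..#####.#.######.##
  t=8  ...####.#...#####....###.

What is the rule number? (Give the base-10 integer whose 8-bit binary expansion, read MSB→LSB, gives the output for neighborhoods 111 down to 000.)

  nb ###: next=.  (t=0,i=2, bit7=0)
  nb ##.: next=#  (t=0,i=3, bit6=1)
  nb #.#: next=#  (t=1,i=0, bit5=1)
  nb #..: next=#  (t=0,i=4, bit4=1)
  nb .##: next=#  (t=0,i=1, bit3=1)
  nb .#.: next=#  (t=0,i=7, bit2=1)
  nb ..#: next=.  (t=0,i=0, bit1=0)
  nb ...: next=#  (t=0,i=5, bit0=1)
  bits 01111101 = 125

125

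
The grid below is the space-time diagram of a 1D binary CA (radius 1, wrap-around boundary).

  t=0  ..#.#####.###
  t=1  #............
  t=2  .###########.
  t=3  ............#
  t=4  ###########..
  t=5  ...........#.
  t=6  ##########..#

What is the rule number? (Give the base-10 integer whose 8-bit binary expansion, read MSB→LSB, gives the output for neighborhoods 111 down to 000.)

17

  ###|.  b7=0 t=0,i=5
  ##.|.  b6=0 t=0,i=8
  #.#|.  b5=0 t=0,i=3
  #..|#  b4=1 t=0,i=0
  .##|.  b3=0 t=0,i=4
  .#.|.  b2=0 t=0,i=2
  ..#|.  b1=0 t=0,i=1
  ...|#  b0=1 t=1,i=2
  bits 00010001 = 17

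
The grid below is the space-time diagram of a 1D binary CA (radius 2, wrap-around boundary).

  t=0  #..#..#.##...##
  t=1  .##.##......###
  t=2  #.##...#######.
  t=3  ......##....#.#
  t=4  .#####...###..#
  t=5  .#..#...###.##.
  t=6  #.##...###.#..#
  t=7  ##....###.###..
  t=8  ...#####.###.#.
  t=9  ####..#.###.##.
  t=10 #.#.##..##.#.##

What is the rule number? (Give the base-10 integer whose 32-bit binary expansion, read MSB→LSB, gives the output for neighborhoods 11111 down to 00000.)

1318412943

  nb #####: next=.  (t=2,i=9, bit31=0)
  nb ####.: next=#  (t=2,i=12, bit30=1)
  nb ###.#: next=.  (t=1,i=14, bit29=0)
  nb ###..: next=.  (t=0,i=0, bit28=0)
  nb ##.##: next=#  (t=1,i=0, bit27=1)
  nb ##.#.: next=#  (t=2,i=14, bit26=1)
  nb ##..#: next=#  (t=0,i=1, bit25=1)
  nb ##...: next=.  (t=0,i=10, bit24=0)
  nb #.###: next=#  (t=4,i=1, bit23=1)
  nb #.##.: next=.  (t=0,i=8, bit22=0)
  nb #.#.#: next=.  (t=2,i=0, bit21=0)
  nb #.#..: next=#  (t=3,i=14, bit20=1)
  nb #..##: next=.  (t=6,i=13, bit19=0)
  nb #..#.: next=#  (t=0,i=2, bit18=1)
  nb #...#: next=.  (t=0,i=11, bit17=0)
  nb #....: next=#  (t=1,i=7, bit16=1)
  nb .####: next=.  (t=2,i=8, bit15=0)
  nb .###.: next=#  (t=0,i=14, bit14=1)
  nb .##.#: next=#  (t=1,i=2, bit13=1)
  nb .##..: next=.  (t=0,i=9, bit12=0)
  nb .#.##: next=.  (t=0,i=7, bit11=0)
  nb .#.#.: next=.  (t=3,i=13, bit10=0)
  nb .#..#: next=#  (t=0,i=4, bit9=1)
  nb .#...: next=.  (t=3,i=0, bit8=0)
  nb ..###: next=#  (t=0,i=13, bit7=1)
  nb ..##.: next=.  (t=3,i=6, bit6=0)
  nb ..#.#: next=.  (t=0,i=6, bit5=0)
  nb ..#..: next=.  (t=0,i=3, bit4=0)
  nb ...##: next=#  (t=0,i=12, bit3=1)
  nb ...#.: next=#  (t=3,i=11, bit2=1)
  nb ....#: next=#  (t=1,i=10, bit1=1)
  nb .....: next=#  (t=1,i=8, bit0=1)
  bits 01001110100101010110001010001111 = 1318412943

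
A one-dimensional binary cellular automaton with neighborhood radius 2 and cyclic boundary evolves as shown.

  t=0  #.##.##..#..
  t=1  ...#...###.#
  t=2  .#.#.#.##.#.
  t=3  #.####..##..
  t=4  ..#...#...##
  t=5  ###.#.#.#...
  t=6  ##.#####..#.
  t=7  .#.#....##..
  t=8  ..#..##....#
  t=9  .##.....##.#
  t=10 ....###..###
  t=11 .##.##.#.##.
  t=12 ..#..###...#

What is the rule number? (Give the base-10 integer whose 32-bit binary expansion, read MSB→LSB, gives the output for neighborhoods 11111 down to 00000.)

111633555

  #####|.  b31=0 t=6,i=5
  ####.|.  b30=0 t=3,i=4
  ###.#|.  b29=0 t=1,i=9
  ###..|.  b28=0 t=3,i=5
  ##.##|.  b27=0 t=0,i=4
  ##.#.|#  b26=1 t=1,i=10
  ##..#|#  b25=1 t=0,i=7
  ##...|.  b24=0 t=7,i=10
  #.###|#  b23=1 t=3,i=2
  #.##.|.  b22=0 t=0,i=2
  #.#.#|#  b21=1 t=2,i=3
  #.#..|.  b20=0 t=1,i=11
  #..##|.  b19=0 t=3,i=7
  #..#.|#  b18=1 t=0,i=8
  #...#|#  b17=1 t=1,i=1
  #....|#  b16=1 t=7,i=5
  .####|.  b15=0 t=3,i=3
  .###.|#  b14=1 t=1,i=8
  .##.#|#  b13=1 t=0,i=3
  .##..|.  b12=0 t=0,i=6
  .#.##|.  b11=0 t=0,i=1
  .#.#.|#  b10=1 t=2,i=2
  .#..#|.  b9=0 t=0,i=10
  .#...|.  b8=0 t=1,i=0
  ..###|#  b7=1 t=1,i=7
  ..##.|.  b6=0 t=3,i=8
  ..#.#|.  b5=0 t=0,i=0
  ..#..|#  b4=1 t=0,i=9
  ...##|.  b3=0 t=1,i=6
  ...#.|.  b2=0 t=1,i=2
  ....#|#  b1=1 t=7,i=6
  .....|#  b0=1 t=9,i=5
  bits 00000110101001110110010010010011 = 111633555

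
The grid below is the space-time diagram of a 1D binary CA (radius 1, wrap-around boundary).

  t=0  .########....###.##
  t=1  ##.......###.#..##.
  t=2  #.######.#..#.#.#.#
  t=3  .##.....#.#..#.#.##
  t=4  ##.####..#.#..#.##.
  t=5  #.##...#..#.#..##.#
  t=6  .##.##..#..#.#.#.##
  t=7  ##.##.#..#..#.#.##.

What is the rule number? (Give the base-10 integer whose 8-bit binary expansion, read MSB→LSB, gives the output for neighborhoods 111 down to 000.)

  ### -> .   bit 7 = 0  t=0,i=2
  ##. -> .   bit 6 = 0  t=0,i=8
  #.# -> #   bit 5 = 1  t=0,i=0
  #.. -> #   bit 4 = 1  t=0,i=9
  .## -> #   bit 3 = 1  t=0,i=1
  .#. -> .   bit 2 = 0  t=1,i=13
  ..# -> .   bit 1 = 0  t=0,i=12
  ... -> #   bit 0 = 1  t=0,i=10
  bits 00111001 = 57

57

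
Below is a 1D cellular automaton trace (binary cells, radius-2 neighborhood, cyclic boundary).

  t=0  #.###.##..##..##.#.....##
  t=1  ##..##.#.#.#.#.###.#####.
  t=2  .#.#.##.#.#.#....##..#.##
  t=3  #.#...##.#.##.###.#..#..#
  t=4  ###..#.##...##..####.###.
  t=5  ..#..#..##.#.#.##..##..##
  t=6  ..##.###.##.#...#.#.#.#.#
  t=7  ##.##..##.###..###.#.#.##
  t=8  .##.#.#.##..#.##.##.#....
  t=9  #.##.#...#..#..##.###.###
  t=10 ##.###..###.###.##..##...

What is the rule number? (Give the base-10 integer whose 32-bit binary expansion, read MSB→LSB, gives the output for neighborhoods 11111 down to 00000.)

3172546239

  #####|#  b31=1 t=1,i=21
  ####.|.  b30=0 t=1,i=22
  ###.#|#  b29=1 t=0,i=0
  ###..|#  b28=1 t=4,i=2
  ##.##|#  b27=1 t=0,i=1
  ##.#.|#  b26=1 t=0,i=16
  ##..#|.  b25=0 t=0,i=8
  ##...|#  b24=1 t=4,i=9
  #.###|.  b23=0 t=0,i=2
  #.##.|.  b22=0 t=0,i=6
  #.#.#|.  b21=0 t=1,i=7
  #.#..|#  b20=1 t=0,i=17
  #..##|#  b19=1 t=0,i=9
  #..#.|.  b18=0 t=2,i=20
  #...#|.  b17=0 t=3,i=4
  #....|#  b16=1 t=0,i=19
  .####|.  b15=0 t=1,i=20
  .###.|.  b14=0 t=0,i=3
  .##.#|#  b13=1 t=0,i=15
  .##..|#  b12=1 t=0,i=7
  .#.##|.  b11=0 t=1,i=14
  .#.#.|#  b10=1 t=1,i=8
  .#..#|#  b9=1 t=3,i=19
  .#...|.  b8=0 t=0,i=18
  ..###|#  b7=1 t=0,i=23
  ..##.|.  b6=0 t=0,i=10
  ..#.#|#  b5=1 t=2,i=21
  ..#..|#  b4=1 t=3,i=21
  ...##|#  b3=1 t=0,i=22
  ...#.|#  b2=1 t=6,i=15
  ....#|#  b1=1 t=0,i=21
  .....|#  b0=1 t=0,i=20
  bits 10111101000110010011011010111111 = 3172546239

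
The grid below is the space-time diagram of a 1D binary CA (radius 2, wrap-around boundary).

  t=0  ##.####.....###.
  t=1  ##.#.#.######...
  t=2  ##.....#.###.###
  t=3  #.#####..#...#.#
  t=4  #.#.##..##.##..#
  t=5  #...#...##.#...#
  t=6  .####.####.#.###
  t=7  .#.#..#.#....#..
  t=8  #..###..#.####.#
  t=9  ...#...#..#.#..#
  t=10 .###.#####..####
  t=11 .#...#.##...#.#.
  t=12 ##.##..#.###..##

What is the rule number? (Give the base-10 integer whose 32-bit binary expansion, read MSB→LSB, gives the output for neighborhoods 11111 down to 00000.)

  ##### -> #   bit 31 = 1  t=1,i=9
  ####. -> #   bit 30 = 1  t=0,i=5
  ###.# -> .   bit 29 = 0  t=0,i=14
  ###.. -> .   bit 28 = 0  t=0,i=6
  ##.## -> .   bit 27 = 0  t=0,i=2
  ##.#. -> .   bit 26 = 0  t=1,i=2
  ##..# -> .   bit 25 = 0  t=3,i=7
  ##... -> #   bit 24 = 1  t=0,i=7
  #.### -> #   bit 23 = 1  t=0,i=3
  #.##. -> #   bit 22 = 1  t=0,i=0
  #.#.# -> .   bit 21 = 0  t=1,i=3
  #.#.. -> #   bit 20 = 1  t=5,i=11
  #..## -> .   bit 19 = 0  t=4,i=7
  #..#. -> #   bit 18 = 1  t=3,i=8
  #...# -> #   bit 17 = 1  t=1,i=14
  #.... -> #   bit 16 = 1  t=0,i=8
  .#### -> .   bit 15 = 0  t=0,i=4
  .###. -> .   bit 14 = 0  t=0,i=13
  .##.# -> #   bit 13 = 1  t=0,i=1
  .##.. -> .   bit 12 = 0  t=4,i=5
  .#.## -> .   bit 11 = 0  t=1,i=6
  .#.#. -> .   bit 10 = 0  t=1,i=4
  .#..# -> #   bit 9 = 1  t=7,i=4
  .#... -> .   bit 8 = 0  t=3,i=10
  ..### -> #   bit 7 = 1  t=0,i=12
  ..##. -> #   bit 6 = 1  t=1,i=0
  ..#.# -> .   bit 5 = 0  t=2,i=7
  ..#.. -> #   bit 4 = 1  t=3,i=9
  ...## -> #   bit 3 = 1  t=0,i=11
  ...#. -> #   bit 2 = 1  t=2,i=6
  ....# -> #   bit 1 = 1  t=0,i=10
  ..... -> #   bit 0 = 1  t=0,i=9
  bits 11000001110101110010001011011111 = 3252101855

3252101855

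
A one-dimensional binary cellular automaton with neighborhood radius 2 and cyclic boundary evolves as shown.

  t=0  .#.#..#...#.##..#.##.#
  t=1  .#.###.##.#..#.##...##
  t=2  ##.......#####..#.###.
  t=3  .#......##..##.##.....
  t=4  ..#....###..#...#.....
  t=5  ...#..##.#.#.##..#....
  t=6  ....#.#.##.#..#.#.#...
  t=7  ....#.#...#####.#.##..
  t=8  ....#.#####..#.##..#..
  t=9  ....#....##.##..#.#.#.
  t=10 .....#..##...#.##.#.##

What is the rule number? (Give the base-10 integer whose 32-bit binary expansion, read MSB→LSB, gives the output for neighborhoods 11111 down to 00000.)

1412830184

  #####|.  b31=0 t=2,i=11
  ####.|#  b30=1 t=2,i=12
  ###.#|.  b29=0 t=1,i=5
  ###..|#  b28=1 t=2,i=13
  ##.##|.  b27=0 t=1,i=6
  ##.#.|#  b26=1 t=0,i=20
  ##..#|.  b25=0 t=0,i=14
  ##...|.  b24=0 t=1,i=17
  #.###|.  b23=0 t=1,i=3
  #.##.|.  b22=0 t=0,i=12
  #.#.#|#  b21=1 t=0,i=1
  #.#..|#  b20=1 t=0,i=3
  #..##|.  b19=0 t=3,i=11
  #..#.|#  b18=1 t=0,i=5
  #...#|#  b17=1 t=0,i=8
  #....|.  b16=0 t=2,i=3
  .####|.  b15=0 t=2,i=10
  .###.|.  b14=0 t=1,i=4
  .##.#|.  b13=0 t=0,i=19
  .##..|#  b12=1 t=0,i=13
  .#.##|.  b11=0 t=0,i=11
  .#.#.|.  b10=0 t=0,i=0
  .#..#|#  b9=1 t=0,i=4
  .#...|#  b8=1 t=0,i=7
  ..###|#  b7=1 t=2,i=9
  ..##.|#  b6=1 t=1,i=20
  ..#.#|#  b5=1 t=0,i=10
  ..#..|.  b4=0 t=0,i=6
  ...##|#  b3=1 t=1,i=19
  ...#.|.  b2=0 t=0,i=9
  ....#|.  b1=0 t=2,i=7
  .....|.  b0=0 t=2,i=4
  bits 01010100001101100001001111101000 = 1412830184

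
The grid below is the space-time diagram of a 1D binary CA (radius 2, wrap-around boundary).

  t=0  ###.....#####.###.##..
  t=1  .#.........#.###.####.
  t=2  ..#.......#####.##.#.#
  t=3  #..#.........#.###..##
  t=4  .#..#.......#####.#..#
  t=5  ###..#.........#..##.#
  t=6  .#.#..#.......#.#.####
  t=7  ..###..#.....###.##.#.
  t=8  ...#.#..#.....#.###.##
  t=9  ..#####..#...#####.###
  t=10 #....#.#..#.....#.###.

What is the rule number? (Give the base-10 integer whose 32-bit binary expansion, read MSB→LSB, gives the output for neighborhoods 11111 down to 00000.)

  nb #####: next=.  (t=0,i=10, bit31=0)
  nb ####.: next=#  (t=0,i=11, bit30=1)
  nb ###.#: next=.  (t=0,i=12, bit29=0)
  nb ###..: next=.  (t=0,i=2, bit28=0)
  nb ##.##: next=#  (t=0,i=13, bit27=1)
  nb ##.#.: next=.  (t=2,i=18, bit26=0)
  nb ##..#: next=#  (t=0,i=20, bit25=1)
  nb ##...: next=.  (t=0,i=3, bit24=0)
  nb #.###: next=#  (t=0,i=14, bit23=1)
  nb #.##.: next=#  (t=0,i=18, bit22=1)
  nb #.#.#: next=.  (t=2,i=19, bit21=0)
  nb #.#..: next=#  (t=2,i=21, bit20=1)
  nb #..##: next=.  (t=0,i=21, bit19=0)
  nb #..#.: next=.  (t=1,i=0, bit18=0)
  nb #...#: next=.  (t=7,i=0, bit17=0)
  nb #....: next=.  (t=0,i=4, bit16=0)
  nb .####: next=.  (t=0,i=9, bit15=0)
  nb .###.: next=#  (t=0,i=1, bit14=1)
  nb .##.#: next=#  (t=2,i=17, bit13=1)
  nb .##..: next=#  (t=0,i=19, bit12=1)
  nb .#.##: next=#  (t=1,i=12, bit11=1)
  nb .#.#.: next=#  (t=2,i=20, bit10=1)
  nb .#..#: next=#  (t=2,i=0, bit9=1)
  nb .#...: next=#  (t=1,i=2, bit8=1)
  nb ..###: next=.  (t=0,i=0, bit7=0)
  nb ..##.: next=#  (t=5,i=18, bit6=1)
  nb ..#.#: next=#  (t=1,i=11, bit5=1)
  nb ..#..: next=.  (t=1,i=1, bit4=0)
  nb ...##: next=.  (t=0,i=7, bit3=0)
  nb ...#.: next=#  (t=1,i=10, bit2=1)
  nb ....#: next=.  (t=0,i=6, bit1=0)
  nb .....: next=.  (t=0,i=5, bit0=0)
  bits 01001010110100000111111101100100 = 1255178084

1255178084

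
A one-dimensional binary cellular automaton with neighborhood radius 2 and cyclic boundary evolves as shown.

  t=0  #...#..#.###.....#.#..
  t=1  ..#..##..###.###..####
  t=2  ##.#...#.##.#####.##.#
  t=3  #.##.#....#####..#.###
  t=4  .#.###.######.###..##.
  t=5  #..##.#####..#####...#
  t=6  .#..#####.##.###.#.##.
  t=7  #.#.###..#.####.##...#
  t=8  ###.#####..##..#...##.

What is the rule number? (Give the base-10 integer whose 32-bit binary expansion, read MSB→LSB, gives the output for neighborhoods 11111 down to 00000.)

2662852235

  nb #####: next=#  (t=2,i=14, bit31=1)
  nb ####.: next=.  (t=1,i=20, bit30=0)
  nb ###.#: next=.  (t=1,i=11, bit29=0)
  nb ###..: next=#  (t=0,i=11, bit28=1)
  nb ##.##: next=#  (t=1,i=12, bit27=1)
  nb ##.#.: next=#  (t=2,i=2, bit26=1)
  nb ##..#: next=#  (t=1,i=0, bit25=1)
  nb ##...: next=.  (t=0,i=12, bit24=0)
  nb #.###: next=#  (t=0,i=9, bit23=1)
  nb #.##.: next=.  (t=2,i=9, bit22=0)
  nb #.#.#: next=#  (t=6,i=17, bit21=1)
  nb #.#..: next=#  (t=0,i=19, bit20=1)
  nb #..##: next=.  (t=1,i=4, bit19=0)
  nb #..#.: next=#  (t=0,i=6, bit18=1)
  nb #...#: next=#  (t=0,i=2, bit17=1)
  nb #....: next=#  (t=0,i=13, bit16=1)
  nb .####: next=#  (t=1,i=19, bit15=1)
  nb .###.: next=#  (t=0,i=10, bit14=1)
  nb .##.#: next=#  (t=2,i=10, bit13=1)
  nb .##..: next=.  (t=1,i=6, bit12=0)
  nb .#.##: next=.  (t=0,i=8, bit11=0)
  nb .#.#.: next=#  (t=0,i=18, bit10=1)
  nb .#..#: next=#  (t=0,i=5, bit9=1)
  nb .#...: next=.  (t=0,i=1, bit8=0)
  nb ..###: next=#  (t=1,i=9, bit7=1)
  nb ..##.: next=.  (t=1,i=5, bit6=0)
  nb ..#.#: next=.  (t=0,i=7, bit5=0)
  nb ..#..: next=.  (t=0,i=0, bit4=0)
  nb ...##: next=#  (t=3,i=9, bit3=1)
  nb ...#.: next=.  (t=0,i=3, bit2=0)
  nb ....#: next=#  (t=0,i=15, bit1=1)
  nb .....: next=#  (t=0,i=14, bit0=1)
  bits 10011110101101111110011010001011 = 2662852235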